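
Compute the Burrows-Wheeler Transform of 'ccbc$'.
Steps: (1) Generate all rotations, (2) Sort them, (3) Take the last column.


Rotations (sorted):
  0: $ccbc -> last char: c
  1: bc$cc -> last char: c
  2: c$ccb -> last char: b
  3: cbc$c -> last char: c
  4: ccbc$ -> last char: $


BWT = ccbc$


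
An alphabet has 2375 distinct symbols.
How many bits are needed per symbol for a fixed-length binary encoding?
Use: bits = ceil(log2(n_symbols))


log2(2375) = 11.2137
Bracket: 2^11 = 2048 < 2375 <= 2^12 = 4096
So ceil(log2(2375)) = 12

bits = ceil(log2(2375)) = ceil(11.2137) = 12 bits


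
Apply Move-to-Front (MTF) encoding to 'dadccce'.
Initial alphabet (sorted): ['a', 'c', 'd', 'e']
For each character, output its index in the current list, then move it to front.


MTF encoding:
'd': index 2 in ['a', 'c', 'd', 'e'] -> ['d', 'a', 'c', 'e']
'a': index 1 in ['d', 'a', 'c', 'e'] -> ['a', 'd', 'c', 'e']
'd': index 1 in ['a', 'd', 'c', 'e'] -> ['d', 'a', 'c', 'e']
'c': index 2 in ['d', 'a', 'c', 'e'] -> ['c', 'd', 'a', 'e']
'c': index 0 in ['c', 'd', 'a', 'e'] -> ['c', 'd', 'a', 'e']
'c': index 0 in ['c', 'd', 'a', 'e'] -> ['c', 'd', 'a', 'e']
'e': index 3 in ['c', 'd', 'a', 'e'] -> ['e', 'c', 'd', 'a']


Output: [2, 1, 1, 2, 0, 0, 3]


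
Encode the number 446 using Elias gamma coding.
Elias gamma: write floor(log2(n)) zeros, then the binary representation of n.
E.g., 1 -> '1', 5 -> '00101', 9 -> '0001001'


num_bits = floor(log2(446)) + 1 = 9
leading_zeros = num_bits - 1 = 8
binary(446) = 110111110

Elias gamma(446) = '00000000' + '110111110' = 00000000110111110 (17 bits)


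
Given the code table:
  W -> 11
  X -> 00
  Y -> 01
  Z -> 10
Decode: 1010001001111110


Decoding:
10 -> Z
10 -> Z
00 -> X
10 -> Z
01 -> Y
11 -> W
11 -> W
10 -> Z


Result: ZZXZYWWZ


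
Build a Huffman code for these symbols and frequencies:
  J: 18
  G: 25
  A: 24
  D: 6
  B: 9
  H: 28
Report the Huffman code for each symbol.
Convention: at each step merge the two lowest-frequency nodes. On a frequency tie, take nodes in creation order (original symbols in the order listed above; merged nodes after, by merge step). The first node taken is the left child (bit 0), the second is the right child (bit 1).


Huffman tree construction:
Step 1: Merge D(6) + B(9) = 15
Step 2: Merge (D+B)(15) + J(18) = 33
Step 3: Merge A(24) + G(25) = 49
Step 4: Merge H(28) + ((D+B)+J)(33) = 61
Step 5: Merge (A+G)(49) + (H+((D+B)+J))(61) = 110
Read each symbol's code off the tree from the root (left child = 0, right child = 1).

Codes:
  J: 111 (length 3)
  G: 01 (length 2)
  A: 00 (length 2)
  D: 1100 (length 4)
  B: 1101 (length 4)
  H: 10 (length 2)
Average code length: 268/110 = 2.4364 bits/symbol


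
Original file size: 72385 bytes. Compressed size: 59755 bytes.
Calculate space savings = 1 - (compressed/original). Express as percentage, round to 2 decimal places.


ratio = compressed/original = 59755/72385 = 0.825516
savings = 1 - ratio = 1 - 0.825516 = 0.174484
as a percentage: 0.174484 * 100 = 17.45%

Space savings = 1 - 59755/72385 = 17.45%


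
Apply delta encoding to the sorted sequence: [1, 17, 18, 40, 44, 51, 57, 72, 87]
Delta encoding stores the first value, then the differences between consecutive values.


First value: 1
Deltas:
  17 - 1 = 16
  18 - 17 = 1
  40 - 18 = 22
  44 - 40 = 4
  51 - 44 = 7
  57 - 51 = 6
  72 - 57 = 15
  87 - 72 = 15


Delta encoded: [1, 16, 1, 22, 4, 7, 6, 15, 15]


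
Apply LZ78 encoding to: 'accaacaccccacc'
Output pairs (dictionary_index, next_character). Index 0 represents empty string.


LZ78 encoding steps:
Dictionary: {0: ''}
Step 1: w='' (idx 0), next='a' -> output (0, 'a'), add 'a' as idx 1
Step 2: w='' (idx 0), next='c' -> output (0, 'c'), add 'c' as idx 2
Step 3: w='c' (idx 2), next='a' -> output (2, 'a'), add 'ca' as idx 3
Step 4: w='a' (idx 1), next='c' -> output (1, 'c'), add 'ac' as idx 4
Step 5: w='ac' (idx 4), next='c' -> output (4, 'c'), add 'acc' as idx 5
Step 6: w='c' (idx 2), next='c' -> output (2, 'c'), add 'cc' as idx 6
Step 7: w='acc' (idx 5), end of input -> output (5, '')


Encoded: [(0, 'a'), (0, 'c'), (2, 'a'), (1, 'c'), (4, 'c'), (2, 'c'), (5, '')]


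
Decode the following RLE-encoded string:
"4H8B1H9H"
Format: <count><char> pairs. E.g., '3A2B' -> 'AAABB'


Expanding each <count><char> pair:
  4H -> 'HHHH'
  8B -> 'BBBBBBBB'
  1H -> 'H'
  9H -> 'HHHHHHHHH'

Decoded = HHHHBBBBBBBBHHHHHHHHHH


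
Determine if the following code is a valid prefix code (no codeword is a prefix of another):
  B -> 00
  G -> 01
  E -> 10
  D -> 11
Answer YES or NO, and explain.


Checking each pair (does one codeword prefix another?):
  B='00' vs G='01': no prefix
  B='00' vs E='10': no prefix
  B='00' vs D='11': no prefix
  G='01' vs B='00': no prefix
  G='01' vs E='10': no prefix
  G='01' vs D='11': no prefix
  E='10' vs B='00': no prefix
  E='10' vs G='01': no prefix
  E='10' vs D='11': no prefix
  D='11' vs B='00': no prefix
  D='11' vs G='01': no prefix
  D='11' vs E='10': no prefix
No violation found over all pairs.

YES -- this is a valid prefix code. No codeword is a prefix of any other codeword.


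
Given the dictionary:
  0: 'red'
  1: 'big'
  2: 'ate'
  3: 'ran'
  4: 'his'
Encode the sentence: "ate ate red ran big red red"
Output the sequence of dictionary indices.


Look up each word in the dictionary:
  'ate' -> 2
  'ate' -> 2
  'red' -> 0
  'ran' -> 3
  'big' -> 1
  'red' -> 0
  'red' -> 0

Encoded: [2, 2, 0, 3, 1, 0, 0]


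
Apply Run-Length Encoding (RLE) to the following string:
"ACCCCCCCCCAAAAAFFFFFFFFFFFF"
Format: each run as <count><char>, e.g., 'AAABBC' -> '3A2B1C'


Scanning runs left to right:
  i=0: run of 'A' x 1 -> '1A'
  i=1: run of 'C' x 9 -> '9C'
  i=10: run of 'A' x 5 -> '5A'
  i=15: run of 'F' x 12 -> '12F'

RLE = 1A9C5A12F


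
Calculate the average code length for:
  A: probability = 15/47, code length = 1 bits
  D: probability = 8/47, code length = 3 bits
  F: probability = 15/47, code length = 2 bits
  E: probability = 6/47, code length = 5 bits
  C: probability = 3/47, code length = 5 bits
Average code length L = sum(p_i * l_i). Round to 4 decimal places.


Weighted contributions p_i * l_i:
  A: (15/47) * 1 = 15/47
  D: (8/47) * 3 = 24/47
  F: (15/47) * 2 = 30/47
  E: (6/47) * 5 = 30/47
  C: (3/47) * 5 = 15/47
Sum = (15 + 24 + 30 + 30 + 15)/47 = 114/47

L = 114/47 = 2.4255 bits/symbol


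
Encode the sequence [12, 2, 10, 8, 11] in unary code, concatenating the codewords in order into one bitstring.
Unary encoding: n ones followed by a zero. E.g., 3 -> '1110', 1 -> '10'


Encode each number as n ones followed by a terminating 0:
  12 -> 1111111111110 (13 bits)
  2 -> 110 (3 bits)
  10 -> 11111111110 (11 bits)
  8 -> 111111110 (9 bits)
  11 -> 111111111110 (12 bits)
Total length = 13 + 3 + 11 + 9 + 12 = 48 bits.

Unary([12, 2, 10, 8, 11]) = 111111111111011011111111110111111110111111111110 (48 bits)


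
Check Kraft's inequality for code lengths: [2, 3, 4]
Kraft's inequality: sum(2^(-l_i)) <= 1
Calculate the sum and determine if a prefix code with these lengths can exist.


Sum = 2^(-2) + 2^(-3) + 2^(-4)
    = 0.25 + 0.125 + 0.0625
    = 7/16 = 0.4375
Since 0.4375 <= 1, Kraft's inequality IS satisfied.
A prefix code with these lengths CAN exist.

Kraft sum = 0.4375. Satisfied.


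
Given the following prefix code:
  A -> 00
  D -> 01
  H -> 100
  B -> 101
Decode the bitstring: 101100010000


Decoding step by step:
Bits 101 -> B
Bits 100 -> H
Bits 01 -> D
Bits 00 -> A
Bits 00 -> A


Decoded message: BHDAA


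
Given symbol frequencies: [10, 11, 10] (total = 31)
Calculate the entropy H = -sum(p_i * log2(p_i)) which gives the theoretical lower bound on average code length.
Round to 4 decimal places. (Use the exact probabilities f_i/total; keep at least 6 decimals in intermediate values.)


Per-symbol terms -p_i * log2(p_i) with p_i = f_i/31:
  p = 10/31 = 0.322581: log2(p) = -1.632268, -p*log2(p) = 0.526538
  p = 11/31 = 0.354839: log2(p) = -1.494765, -p*log2(p) = 0.530400
  p = 10/31 = 0.322581: log2(p) = -1.632268, -p*log2(p) = 0.526538
H = 0.526538 + 0.530400 + 0.526538 = 1.583476

H = 1.5835 bits/symbol


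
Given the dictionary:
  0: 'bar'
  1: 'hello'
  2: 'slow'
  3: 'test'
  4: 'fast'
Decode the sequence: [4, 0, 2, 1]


Look up each index in the dictionary:
  4 -> 'fast'
  0 -> 'bar'
  2 -> 'slow'
  1 -> 'hello'

Decoded: "fast bar slow hello"


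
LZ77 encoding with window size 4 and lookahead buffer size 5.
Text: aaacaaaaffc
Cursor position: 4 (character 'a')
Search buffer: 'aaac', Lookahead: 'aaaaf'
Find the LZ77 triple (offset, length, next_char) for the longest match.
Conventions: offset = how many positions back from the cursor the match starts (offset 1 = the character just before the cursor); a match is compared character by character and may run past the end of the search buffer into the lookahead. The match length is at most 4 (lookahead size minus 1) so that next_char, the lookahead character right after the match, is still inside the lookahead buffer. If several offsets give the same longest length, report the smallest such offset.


Try each offset into the search buffer:
  offset=1 (pos 3, char 'c'): match length 0
  offset=2 (pos 2, char 'a'): match length 1
  offset=3 (pos 1, char 'a'): match length 2
  offset=4 (pos 0, char 'a'): match length 3
Longest match has length 3 at offset 4.
next_char = character at position 4 + 3 = 7 -> 'a'

Best match: offset=4, length=3 (matching 'aaa' starting at position 0)
LZ77 triple: (4, 3, 'a')


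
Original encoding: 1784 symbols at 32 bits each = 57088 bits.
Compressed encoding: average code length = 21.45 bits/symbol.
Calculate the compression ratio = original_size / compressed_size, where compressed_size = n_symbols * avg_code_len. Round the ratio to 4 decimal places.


original_size = n_symbols * orig_bits = 1784 * 32 = 57088 bits
compressed_size = n_symbols * avg_code_len = 1784 * 21.45 = 38266.8 bits
ratio = original_size / compressed_size = 57088 / 38266.8 = 1.4918

Compression ratio = 1.4918


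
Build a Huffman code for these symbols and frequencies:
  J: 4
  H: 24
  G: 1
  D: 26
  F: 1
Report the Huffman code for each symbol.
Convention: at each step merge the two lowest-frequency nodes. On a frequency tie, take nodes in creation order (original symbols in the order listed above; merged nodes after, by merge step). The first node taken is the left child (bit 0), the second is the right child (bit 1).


Huffman tree construction:
Step 1: Merge G(1) + F(1) = 2
Step 2: Merge (G+F)(2) + J(4) = 6
Step 3: Merge ((G+F)+J)(6) + H(24) = 30
Step 4: Merge D(26) + (((G+F)+J)+H)(30) = 56
Read each symbol's code off the tree from the root (left child = 0, right child = 1).

Codes:
  J: 101 (length 3)
  H: 11 (length 2)
  G: 1000 (length 4)
  D: 0 (length 1)
  F: 1001 (length 4)
Average code length: 94/56 = 1.6786 bits/symbol


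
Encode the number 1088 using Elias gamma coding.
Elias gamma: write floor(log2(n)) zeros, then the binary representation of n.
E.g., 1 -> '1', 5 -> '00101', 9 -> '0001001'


num_bits = floor(log2(1088)) + 1 = 11
leading_zeros = num_bits - 1 = 10
binary(1088) = 10001000000

Elias gamma(1088) = '0000000000' + '10001000000' = 000000000010001000000 (21 bits)


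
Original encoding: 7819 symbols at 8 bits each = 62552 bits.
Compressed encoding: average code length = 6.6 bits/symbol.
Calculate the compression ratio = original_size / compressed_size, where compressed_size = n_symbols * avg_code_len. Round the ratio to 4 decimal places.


original_size = n_symbols * orig_bits = 7819 * 8 = 62552 bits
compressed_size = n_symbols * avg_code_len = 7819 * 6.6 = 51605.4 bits
ratio = original_size / compressed_size = 62552 / 51605.4 = 1.2121

Compression ratio = 1.2121


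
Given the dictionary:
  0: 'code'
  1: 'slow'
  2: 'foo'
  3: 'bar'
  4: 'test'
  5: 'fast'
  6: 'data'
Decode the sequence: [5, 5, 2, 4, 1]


Look up each index in the dictionary:
  5 -> 'fast'
  5 -> 'fast'
  2 -> 'foo'
  4 -> 'test'
  1 -> 'slow'

Decoded: "fast fast foo test slow"


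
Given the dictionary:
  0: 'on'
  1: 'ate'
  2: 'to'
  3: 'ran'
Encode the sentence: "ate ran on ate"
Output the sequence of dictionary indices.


Look up each word in the dictionary:
  'ate' -> 1
  'ran' -> 3
  'on' -> 0
  'ate' -> 1

Encoded: [1, 3, 0, 1]


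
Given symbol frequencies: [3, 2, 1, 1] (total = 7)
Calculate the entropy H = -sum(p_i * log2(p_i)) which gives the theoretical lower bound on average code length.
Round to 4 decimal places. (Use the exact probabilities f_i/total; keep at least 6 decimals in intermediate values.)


Per-symbol terms -p_i * log2(p_i) with p_i = f_i/7:
  p = 3/7 = 0.428571: log2(p) = -1.222392, -p*log2(p) = 0.523882
  p = 2/7 = 0.285714: log2(p) = -1.807355, -p*log2(p) = 0.516387
  p = 1/7 = 0.142857: log2(p) = -2.807355, -p*log2(p) = 0.401051
  p = 1/7 = 0.142857: log2(p) = -2.807355, -p*log2(p) = 0.401051
H = 0.523882 + 0.516387 + 0.401051 + 0.401051 = 1.842371

H = 1.8424 bits/symbol


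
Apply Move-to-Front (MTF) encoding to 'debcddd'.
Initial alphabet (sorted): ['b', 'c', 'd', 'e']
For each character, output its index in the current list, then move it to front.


MTF encoding:
'd': index 2 in ['b', 'c', 'd', 'e'] -> ['d', 'b', 'c', 'e']
'e': index 3 in ['d', 'b', 'c', 'e'] -> ['e', 'd', 'b', 'c']
'b': index 2 in ['e', 'd', 'b', 'c'] -> ['b', 'e', 'd', 'c']
'c': index 3 in ['b', 'e', 'd', 'c'] -> ['c', 'b', 'e', 'd']
'd': index 3 in ['c', 'b', 'e', 'd'] -> ['d', 'c', 'b', 'e']
'd': index 0 in ['d', 'c', 'b', 'e'] -> ['d', 'c', 'b', 'e']
'd': index 0 in ['d', 'c', 'b', 'e'] -> ['d', 'c', 'b', 'e']


Output: [2, 3, 2, 3, 3, 0, 0]


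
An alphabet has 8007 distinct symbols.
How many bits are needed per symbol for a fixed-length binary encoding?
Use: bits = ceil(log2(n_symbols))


log2(8007) = 12.967
Bracket: 2^12 = 4096 < 8007 <= 2^13 = 8192
So ceil(log2(8007)) = 13

bits = ceil(log2(8007)) = ceil(12.967) = 13 bits


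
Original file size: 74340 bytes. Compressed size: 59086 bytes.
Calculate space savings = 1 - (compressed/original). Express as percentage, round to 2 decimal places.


ratio = compressed/original = 59086/74340 = 0.794808
savings = 1 - ratio = 1 - 0.794808 = 0.205192
as a percentage: 0.205192 * 100 = 20.52%

Space savings = 1 - 59086/74340 = 20.52%


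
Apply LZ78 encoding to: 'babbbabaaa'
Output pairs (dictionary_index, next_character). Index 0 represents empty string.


LZ78 encoding steps:
Dictionary: {0: ''}
Step 1: w='' (idx 0), next='b' -> output (0, 'b'), add 'b' as idx 1
Step 2: w='' (idx 0), next='a' -> output (0, 'a'), add 'a' as idx 2
Step 3: w='b' (idx 1), next='b' -> output (1, 'b'), add 'bb' as idx 3
Step 4: w='b' (idx 1), next='a' -> output (1, 'a'), add 'ba' as idx 4
Step 5: w='ba' (idx 4), next='a' -> output (4, 'a'), add 'baa' as idx 5
Step 6: w='a' (idx 2), end of input -> output (2, '')


Encoded: [(0, 'b'), (0, 'a'), (1, 'b'), (1, 'a'), (4, 'a'), (2, '')]


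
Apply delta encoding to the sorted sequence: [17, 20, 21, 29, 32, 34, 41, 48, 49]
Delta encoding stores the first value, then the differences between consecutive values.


First value: 17
Deltas:
  20 - 17 = 3
  21 - 20 = 1
  29 - 21 = 8
  32 - 29 = 3
  34 - 32 = 2
  41 - 34 = 7
  48 - 41 = 7
  49 - 48 = 1


Delta encoded: [17, 3, 1, 8, 3, 2, 7, 7, 1]


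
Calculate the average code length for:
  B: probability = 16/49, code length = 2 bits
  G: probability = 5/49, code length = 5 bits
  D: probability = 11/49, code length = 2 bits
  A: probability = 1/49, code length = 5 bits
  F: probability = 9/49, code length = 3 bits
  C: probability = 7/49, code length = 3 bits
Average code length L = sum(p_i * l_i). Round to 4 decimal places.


Weighted contributions p_i * l_i:
  B: (16/49) * 2 = 32/49
  G: (5/49) * 5 = 25/49
  D: (11/49) * 2 = 22/49
  A: (1/49) * 5 = 5/49
  F: (9/49) * 3 = 27/49
  C: (7/49) * 3 = 21/49
Sum = (32 + 25 + 22 + 5 + 27 + 21)/49 = 132/49

L = 132/49 = 2.6939 bits/symbol


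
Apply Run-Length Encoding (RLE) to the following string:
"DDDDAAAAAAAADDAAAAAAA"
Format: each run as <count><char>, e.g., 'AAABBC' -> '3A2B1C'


Scanning runs left to right:
  i=0: run of 'D' x 4 -> '4D'
  i=4: run of 'A' x 8 -> '8A'
  i=12: run of 'D' x 2 -> '2D'
  i=14: run of 'A' x 7 -> '7A'

RLE = 4D8A2D7A


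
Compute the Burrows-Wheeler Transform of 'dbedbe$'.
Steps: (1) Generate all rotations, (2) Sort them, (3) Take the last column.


Rotations (sorted):
  0: $dbedbe -> last char: e
  1: be$dbed -> last char: d
  2: bedbe$d -> last char: d
  3: dbe$dbe -> last char: e
  4: dbedbe$ -> last char: $
  5: e$dbedb -> last char: b
  6: edbe$db -> last char: b


BWT = edde$bb


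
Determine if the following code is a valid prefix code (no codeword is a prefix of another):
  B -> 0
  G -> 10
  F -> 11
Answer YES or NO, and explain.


Checking each pair (does one codeword prefix another?):
  B='0' vs G='10': no prefix
  B='0' vs F='11': no prefix
  G='10' vs B='0': no prefix
  G='10' vs F='11': no prefix
  F='11' vs B='0': no prefix
  F='11' vs G='10': no prefix
No violation found over all pairs.

YES -- this is a valid prefix code. No codeword is a prefix of any other codeword.


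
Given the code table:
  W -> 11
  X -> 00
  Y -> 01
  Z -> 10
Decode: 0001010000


Decoding:
00 -> X
01 -> Y
01 -> Y
00 -> X
00 -> X


Result: XYYXX


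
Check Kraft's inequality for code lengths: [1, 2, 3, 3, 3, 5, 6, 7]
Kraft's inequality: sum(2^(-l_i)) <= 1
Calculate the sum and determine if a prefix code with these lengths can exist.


Sum = 2^(-1) + 2^(-2) + 2^(-3) + 2^(-3) + 2^(-3) + 2^(-5) + 2^(-6) + 2^(-7)
    = 0.5 + 0.25 + 0.125 + 0.125 + 0.125 + 0.03125 + 0.015625 + 0.0078125
    = 151/128 = 1.1796875
Since 1.1796875 > 1, Kraft's inequality is NOT satisfied.
A prefix code with these lengths CANNOT exist.

Kraft sum = 1.1796875. Not satisfied.


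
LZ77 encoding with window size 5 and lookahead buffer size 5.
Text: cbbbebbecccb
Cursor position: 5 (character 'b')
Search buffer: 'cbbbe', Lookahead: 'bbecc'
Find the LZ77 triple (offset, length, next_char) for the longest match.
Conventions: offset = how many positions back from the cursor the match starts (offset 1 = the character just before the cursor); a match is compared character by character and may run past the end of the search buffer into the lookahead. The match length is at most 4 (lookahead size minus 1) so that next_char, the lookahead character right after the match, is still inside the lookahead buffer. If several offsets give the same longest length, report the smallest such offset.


Try each offset into the search buffer:
  offset=1 (pos 4, char 'e'): match length 0
  offset=2 (pos 3, char 'b'): match length 1
  offset=3 (pos 2, char 'b'): match length 3
  offset=4 (pos 1, char 'b'): match length 2
  offset=5 (pos 0, char 'c'): match length 0
Longest match has length 3 at offset 3.
next_char = character at position 5 + 3 = 8 -> 'c'

Best match: offset=3, length=3 (matching 'bbe' starting at position 2)
LZ77 triple: (3, 3, 'c')


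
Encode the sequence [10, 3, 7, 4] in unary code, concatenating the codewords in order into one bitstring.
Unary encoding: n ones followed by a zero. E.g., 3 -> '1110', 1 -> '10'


Encode each number as n ones followed by a terminating 0:
  10 -> 11111111110 (11 bits)
  3 -> 1110 (4 bits)
  7 -> 11111110 (8 bits)
  4 -> 11110 (5 bits)
Total length = 11 + 4 + 8 + 5 = 28 bits.

Unary([10, 3, 7, 4]) = 1111111111011101111111011110 (28 bits)


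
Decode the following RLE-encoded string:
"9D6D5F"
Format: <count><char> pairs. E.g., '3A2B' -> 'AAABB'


Expanding each <count><char> pair:
  9D -> 'DDDDDDDDD'
  6D -> 'DDDDDD'
  5F -> 'FFFFF'

Decoded = DDDDDDDDDDDDDDDFFFFF


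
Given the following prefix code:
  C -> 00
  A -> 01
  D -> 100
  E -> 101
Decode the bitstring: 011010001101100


Decoding step by step:
Bits 01 -> A
Bits 101 -> E
Bits 00 -> C
Bits 01 -> A
Bits 101 -> E
Bits 100 -> D


Decoded message: AECAED


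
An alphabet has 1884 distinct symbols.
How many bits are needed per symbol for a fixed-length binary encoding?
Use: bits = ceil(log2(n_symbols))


log2(1884) = 10.8796
Bracket: 2^10 = 1024 < 1884 <= 2^11 = 2048
So ceil(log2(1884)) = 11

bits = ceil(log2(1884)) = ceil(10.8796) = 11 bits


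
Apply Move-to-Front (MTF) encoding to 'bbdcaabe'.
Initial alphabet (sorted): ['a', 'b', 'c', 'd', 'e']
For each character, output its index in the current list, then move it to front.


MTF encoding:
'b': index 1 in ['a', 'b', 'c', 'd', 'e'] -> ['b', 'a', 'c', 'd', 'e']
'b': index 0 in ['b', 'a', 'c', 'd', 'e'] -> ['b', 'a', 'c', 'd', 'e']
'd': index 3 in ['b', 'a', 'c', 'd', 'e'] -> ['d', 'b', 'a', 'c', 'e']
'c': index 3 in ['d', 'b', 'a', 'c', 'e'] -> ['c', 'd', 'b', 'a', 'e']
'a': index 3 in ['c', 'd', 'b', 'a', 'e'] -> ['a', 'c', 'd', 'b', 'e']
'a': index 0 in ['a', 'c', 'd', 'b', 'e'] -> ['a', 'c', 'd', 'b', 'e']
'b': index 3 in ['a', 'c', 'd', 'b', 'e'] -> ['b', 'a', 'c', 'd', 'e']
'e': index 4 in ['b', 'a', 'c', 'd', 'e'] -> ['e', 'b', 'a', 'c', 'd']


Output: [1, 0, 3, 3, 3, 0, 3, 4]


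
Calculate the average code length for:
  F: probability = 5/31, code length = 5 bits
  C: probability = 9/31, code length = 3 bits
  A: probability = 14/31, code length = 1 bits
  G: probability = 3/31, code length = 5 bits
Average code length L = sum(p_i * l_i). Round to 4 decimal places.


Weighted contributions p_i * l_i:
  F: (5/31) * 5 = 25/31
  C: (9/31) * 3 = 27/31
  A: (14/31) * 1 = 14/31
  G: (3/31) * 5 = 15/31
Sum = (25 + 27 + 14 + 15)/31 = 81/31

L = 81/31 = 2.6129 bits/symbol


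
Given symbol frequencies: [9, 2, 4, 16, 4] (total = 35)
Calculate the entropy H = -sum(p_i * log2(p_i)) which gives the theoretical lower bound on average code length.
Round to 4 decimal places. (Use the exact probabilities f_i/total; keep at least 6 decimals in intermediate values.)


Per-symbol terms -p_i * log2(p_i) with p_i = f_i/35:
  p = 9/35 = 0.257143: log2(p) = -1.959358, -p*log2(p) = 0.503835
  p = 2/35 = 0.057143: log2(p) = -4.129283, -p*log2(p) = 0.235959
  p = 4/35 = 0.114286: log2(p) = -3.129283, -p*log2(p) = 0.357632
  p = 16/35 = 0.457143: log2(p) = -1.129283, -p*log2(p) = 0.516244
  p = 4/35 = 0.114286: log2(p) = -3.129283, -p*log2(p) = 0.357632
H = 0.503835 + 0.235959 + 0.357632 + 0.516244 + 0.357632 = 1.971302

H = 1.9713 bits/symbol


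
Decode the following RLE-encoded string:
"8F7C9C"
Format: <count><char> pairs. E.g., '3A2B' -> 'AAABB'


Expanding each <count><char> pair:
  8F -> 'FFFFFFFF'
  7C -> 'CCCCCCC'
  9C -> 'CCCCCCCCC'

Decoded = FFFFFFFFCCCCCCCCCCCCCCCC


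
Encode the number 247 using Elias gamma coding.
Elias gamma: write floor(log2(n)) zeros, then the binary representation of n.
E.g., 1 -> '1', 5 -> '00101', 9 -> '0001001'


num_bits = floor(log2(247)) + 1 = 8
leading_zeros = num_bits - 1 = 7
binary(247) = 11110111

Elias gamma(247) = '0000000' + '11110111' = 000000011110111 (15 bits)


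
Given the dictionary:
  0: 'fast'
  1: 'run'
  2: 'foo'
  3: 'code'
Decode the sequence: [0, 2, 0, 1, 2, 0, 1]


Look up each index in the dictionary:
  0 -> 'fast'
  2 -> 'foo'
  0 -> 'fast'
  1 -> 'run'
  2 -> 'foo'
  0 -> 'fast'
  1 -> 'run'

Decoded: "fast foo fast run foo fast run"


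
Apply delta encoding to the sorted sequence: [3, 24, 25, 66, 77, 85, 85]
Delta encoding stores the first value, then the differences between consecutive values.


First value: 3
Deltas:
  24 - 3 = 21
  25 - 24 = 1
  66 - 25 = 41
  77 - 66 = 11
  85 - 77 = 8
  85 - 85 = 0


Delta encoded: [3, 21, 1, 41, 11, 8, 0]


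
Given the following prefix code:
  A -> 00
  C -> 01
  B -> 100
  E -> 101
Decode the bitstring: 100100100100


Decoding step by step:
Bits 100 -> B
Bits 100 -> B
Bits 100 -> B
Bits 100 -> B


Decoded message: BBBB


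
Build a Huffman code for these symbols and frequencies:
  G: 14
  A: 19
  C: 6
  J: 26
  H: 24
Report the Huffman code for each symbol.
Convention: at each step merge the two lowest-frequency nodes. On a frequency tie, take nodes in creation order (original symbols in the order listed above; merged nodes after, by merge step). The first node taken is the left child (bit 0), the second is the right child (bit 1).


Huffman tree construction:
Step 1: Merge C(6) + G(14) = 20
Step 2: Merge A(19) + (C+G)(20) = 39
Step 3: Merge H(24) + J(26) = 50
Step 4: Merge (A+(C+G))(39) + (H+J)(50) = 89
Read each symbol's code off the tree from the root (left child = 0, right child = 1).

Codes:
  G: 011 (length 3)
  A: 00 (length 2)
  C: 010 (length 3)
  J: 11 (length 2)
  H: 10 (length 2)
Average code length: 198/89 = 2.2247 bits/symbol


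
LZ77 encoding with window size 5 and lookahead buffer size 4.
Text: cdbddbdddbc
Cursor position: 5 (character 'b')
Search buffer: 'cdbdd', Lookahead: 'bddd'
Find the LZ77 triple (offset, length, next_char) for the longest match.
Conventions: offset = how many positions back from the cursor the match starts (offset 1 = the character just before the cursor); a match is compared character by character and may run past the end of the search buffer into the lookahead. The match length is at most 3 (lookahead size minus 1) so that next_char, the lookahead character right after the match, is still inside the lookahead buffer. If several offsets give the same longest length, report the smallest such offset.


Try each offset into the search buffer:
  offset=1 (pos 4, char 'd'): match length 0
  offset=2 (pos 3, char 'd'): match length 0
  offset=3 (pos 2, char 'b'): match length 3
  offset=4 (pos 1, char 'd'): match length 0
  offset=5 (pos 0, char 'c'): match length 0
Longest match has length 3 at offset 3.
next_char = character at position 5 + 3 = 8 -> 'd'

Best match: offset=3, length=3 (matching 'bdd' starting at position 2)
LZ77 triple: (3, 3, 'd')


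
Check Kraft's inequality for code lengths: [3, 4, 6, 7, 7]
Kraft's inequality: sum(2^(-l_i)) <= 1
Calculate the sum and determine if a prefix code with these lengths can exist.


Sum = 2^(-3) + 2^(-4) + 2^(-6) + 2^(-7) + 2^(-7)
    = 0.125 + 0.0625 + 0.015625 + 0.0078125 + 0.0078125
    = 28/128 = 0.21875
Since 0.21875 <= 1, Kraft's inequality IS satisfied.
A prefix code with these lengths CAN exist.

Kraft sum = 0.21875. Satisfied.


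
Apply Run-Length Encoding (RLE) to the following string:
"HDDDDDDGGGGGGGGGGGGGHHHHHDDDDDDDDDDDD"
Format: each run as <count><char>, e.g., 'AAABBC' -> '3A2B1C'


Scanning runs left to right:
  i=0: run of 'H' x 1 -> '1H'
  i=1: run of 'D' x 6 -> '6D'
  i=7: run of 'G' x 13 -> '13G'
  i=20: run of 'H' x 5 -> '5H'
  i=25: run of 'D' x 12 -> '12D'

RLE = 1H6D13G5H12D


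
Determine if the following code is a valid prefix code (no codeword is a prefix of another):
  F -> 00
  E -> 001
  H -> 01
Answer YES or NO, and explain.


Checking each pair (does one codeword prefix another?):
  F='00' vs E='001': prefix -- VIOLATION

NO -- this is NOT a valid prefix code. F (00) is a prefix of E (001).


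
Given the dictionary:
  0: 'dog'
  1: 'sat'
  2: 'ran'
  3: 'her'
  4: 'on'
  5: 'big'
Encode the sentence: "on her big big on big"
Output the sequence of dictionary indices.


Look up each word in the dictionary:
  'on' -> 4
  'her' -> 3
  'big' -> 5
  'big' -> 5
  'on' -> 4
  'big' -> 5

Encoded: [4, 3, 5, 5, 4, 5]


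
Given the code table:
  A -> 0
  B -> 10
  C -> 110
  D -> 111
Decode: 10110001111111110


Decoding:
10 -> B
110 -> C
0 -> A
0 -> A
111 -> D
111 -> D
111 -> D
0 -> A


Result: BCAADDDA


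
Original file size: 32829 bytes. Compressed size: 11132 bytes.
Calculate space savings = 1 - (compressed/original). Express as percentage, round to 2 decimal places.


ratio = compressed/original = 11132/32829 = 0.33909
savings = 1 - ratio = 1 - 0.33909 = 0.66091
as a percentage: 0.66091 * 100 = 66.09%

Space savings = 1 - 11132/32829 = 66.09%


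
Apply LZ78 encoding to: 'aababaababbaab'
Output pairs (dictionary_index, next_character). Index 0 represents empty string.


LZ78 encoding steps:
Dictionary: {0: ''}
Step 1: w='' (idx 0), next='a' -> output (0, 'a'), add 'a' as idx 1
Step 2: w='a' (idx 1), next='b' -> output (1, 'b'), add 'ab' as idx 2
Step 3: w='ab' (idx 2), next='a' -> output (2, 'a'), add 'aba' as idx 3
Step 4: w='aba' (idx 3), next='b' -> output (3, 'b'), add 'abab' as idx 4
Step 5: w='' (idx 0), next='b' -> output (0, 'b'), add 'b' as idx 5
Step 6: w='a' (idx 1), next='a' -> output (1, 'a'), add 'aa' as idx 6
Step 7: w='b' (idx 5), end of input -> output (5, '')


Encoded: [(0, 'a'), (1, 'b'), (2, 'a'), (3, 'b'), (0, 'b'), (1, 'a'), (5, '')]


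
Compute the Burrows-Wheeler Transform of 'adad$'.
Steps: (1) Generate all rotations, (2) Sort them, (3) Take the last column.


Rotations (sorted):
  0: $adad -> last char: d
  1: ad$ad -> last char: d
  2: adad$ -> last char: $
  3: d$ada -> last char: a
  4: dad$a -> last char: a


BWT = dd$aa


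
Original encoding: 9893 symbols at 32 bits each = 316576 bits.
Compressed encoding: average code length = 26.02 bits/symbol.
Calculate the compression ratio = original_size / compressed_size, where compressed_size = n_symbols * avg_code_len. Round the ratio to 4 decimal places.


original_size = n_symbols * orig_bits = 9893 * 32 = 316576 bits
compressed_size = n_symbols * avg_code_len = 9893 * 26.02 = 257415.86 bits
ratio = original_size / compressed_size = 316576 / 257415.86 = 1.2298

Compression ratio = 1.2298


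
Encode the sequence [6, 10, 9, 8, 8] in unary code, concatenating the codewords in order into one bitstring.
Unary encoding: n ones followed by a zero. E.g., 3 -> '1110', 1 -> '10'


Encode each number as n ones followed by a terminating 0:
  6 -> 1111110 (7 bits)
  10 -> 11111111110 (11 bits)
  9 -> 1111111110 (10 bits)
  8 -> 111111110 (9 bits)
  8 -> 111111110 (9 bits)
Total length = 7 + 11 + 10 + 9 + 9 = 46 bits.

Unary([6, 10, 9, 8, 8]) = 1111110111111111101111111110111111110111111110 (46 bits)


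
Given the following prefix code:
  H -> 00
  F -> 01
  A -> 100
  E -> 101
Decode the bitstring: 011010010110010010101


Decoding step by step:
Bits 01 -> F
Bits 101 -> E
Bits 00 -> H
Bits 101 -> E
Bits 100 -> A
Bits 100 -> A
Bits 101 -> E
Bits 01 -> F


Decoded message: FEHEAAEF


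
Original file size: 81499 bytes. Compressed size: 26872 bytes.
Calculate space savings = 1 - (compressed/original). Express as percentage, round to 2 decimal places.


ratio = compressed/original = 26872/81499 = 0.329722
savings = 1 - ratio = 1 - 0.329722 = 0.670278
as a percentage: 0.670278 * 100 = 67.03%

Space savings = 1 - 26872/81499 = 67.03%


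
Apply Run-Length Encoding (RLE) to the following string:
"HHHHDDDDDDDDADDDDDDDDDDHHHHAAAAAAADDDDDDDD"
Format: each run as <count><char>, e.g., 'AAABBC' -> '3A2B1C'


Scanning runs left to right:
  i=0: run of 'H' x 4 -> '4H'
  i=4: run of 'D' x 8 -> '8D'
  i=12: run of 'A' x 1 -> '1A'
  i=13: run of 'D' x 10 -> '10D'
  i=23: run of 'H' x 4 -> '4H'
  i=27: run of 'A' x 7 -> '7A'
  i=34: run of 'D' x 8 -> '8D'

RLE = 4H8D1A10D4H7A8D


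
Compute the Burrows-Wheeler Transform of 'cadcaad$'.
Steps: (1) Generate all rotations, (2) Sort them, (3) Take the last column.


Rotations (sorted):
  0: $cadcaad -> last char: d
  1: aad$cadc -> last char: c
  2: ad$cadca -> last char: a
  3: adcaad$c -> last char: c
  4: caad$cad -> last char: d
  5: cadcaad$ -> last char: $
  6: d$cadcaa -> last char: a
  7: dcaad$ca -> last char: a


BWT = dcacd$aa


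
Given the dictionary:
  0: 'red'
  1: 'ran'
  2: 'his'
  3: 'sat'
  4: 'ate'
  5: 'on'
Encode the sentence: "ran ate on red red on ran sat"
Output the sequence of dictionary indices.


Look up each word in the dictionary:
  'ran' -> 1
  'ate' -> 4
  'on' -> 5
  'red' -> 0
  'red' -> 0
  'on' -> 5
  'ran' -> 1
  'sat' -> 3

Encoded: [1, 4, 5, 0, 0, 5, 1, 3]


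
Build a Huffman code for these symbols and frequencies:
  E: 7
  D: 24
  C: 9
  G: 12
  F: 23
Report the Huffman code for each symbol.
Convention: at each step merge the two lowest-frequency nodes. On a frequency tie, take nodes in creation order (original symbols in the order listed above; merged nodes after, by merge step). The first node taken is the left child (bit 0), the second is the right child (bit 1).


Huffman tree construction:
Step 1: Merge E(7) + C(9) = 16
Step 2: Merge G(12) + (E+C)(16) = 28
Step 3: Merge F(23) + D(24) = 47
Step 4: Merge (G+(E+C))(28) + (F+D)(47) = 75
Read each symbol's code off the tree from the root (left child = 0, right child = 1).

Codes:
  E: 010 (length 3)
  D: 11 (length 2)
  C: 011 (length 3)
  G: 00 (length 2)
  F: 10 (length 2)
Average code length: 166/75 = 2.2133 bits/symbol


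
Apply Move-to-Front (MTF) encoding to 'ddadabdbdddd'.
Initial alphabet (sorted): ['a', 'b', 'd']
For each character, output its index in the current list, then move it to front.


MTF encoding:
'd': index 2 in ['a', 'b', 'd'] -> ['d', 'a', 'b']
'd': index 0 in ['d', 'a', 'b'] -> ['d', 'a', 'b']
'a': index 1 in ['d', 'a', 'b'] -> ['a', 'd', 'b']
'd': index 1 in ['a', 'd', 'b'] -> ['d', 'a', 'b']
'a': index 1 in ['d', 'a', 'b'] -> ['a', 'd', 'b']
'b': index 2 in ['a', 'd', 'b'] -> ['b', 'a', 'd']
'd': index 2 in ['b', 'a', 'd'] -> ['d', 'b', 'a']
'b': index 1 in ['d', 'b', 'a'] -> ['b', 'd', 'a']
'd': index 1 in ['b', 'd', 'a'] -> ['d', 'b', 'a']
'd': index 0 in ['d', 'b', 'a'] -> ['d', 'b', 'a']
'd': index 0 in ['d', 'b', 'a'] -> ['d', 'b', 'a']
'd': index 0 in ['d', 'b', 'a'] -> ['d', 'b', 'a']


Output: [2, 0, 1, 1, 1, 2, 2, 1, 1, 0, 0, 0]


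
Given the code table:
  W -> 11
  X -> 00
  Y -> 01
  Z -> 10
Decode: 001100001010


Decoding:
00 -> X
11 -> W
00 -> X
00 -> X
10 -> Z
10 -> Z


Result: XWXXZZ


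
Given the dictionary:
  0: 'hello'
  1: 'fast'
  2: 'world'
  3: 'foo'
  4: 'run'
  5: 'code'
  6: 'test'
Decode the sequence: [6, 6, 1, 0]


Look up each index in the dictionary:
  6 -> 'test'
  6 -> 'test'
  1 -> 'fast'
  0 -> 'hello'

Decoded: "test test fast hello"


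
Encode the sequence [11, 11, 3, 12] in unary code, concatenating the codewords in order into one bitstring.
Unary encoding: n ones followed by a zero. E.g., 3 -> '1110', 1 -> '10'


Encode each number as n ones followed by a terminating 0:
  11 -> 111111111110 (12 bits)
  11 -> 111111111110 (12 bits)
  3 -> 1110 (4 bits)
  12 -> 1111111111110 (13 bits)
Total length = 12 + 12 + 4 + 13 = 41 bits.

Unary([11, 11, 3, 12]) = 11111111111011111111111011101111111111110 (41 bits)


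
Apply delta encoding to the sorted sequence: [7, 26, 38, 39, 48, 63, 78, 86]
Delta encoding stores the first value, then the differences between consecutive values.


First value: 7
Deltas:
  26 - 7 = 19
  38 - 26 = 12
  39 - 38 = 1
  48 - 39 = 9
  63 - 48 = 15
  78 - 63 = 15
  86 - 78 = 8


Delta encoded: [7, 19, 12, 1, 9, 15, 15, 8]


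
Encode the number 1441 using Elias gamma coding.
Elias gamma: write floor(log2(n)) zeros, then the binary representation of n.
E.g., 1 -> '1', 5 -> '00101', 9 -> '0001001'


num_bits = floor(log2(1441)) + 1 = 11
leading_zeros = num_bits - 1 = 10
binary(1441) = 10110100001

Elias gamma(1441) = '0000000000' + '10110100001' = 000000000010110100001 (21 bits)


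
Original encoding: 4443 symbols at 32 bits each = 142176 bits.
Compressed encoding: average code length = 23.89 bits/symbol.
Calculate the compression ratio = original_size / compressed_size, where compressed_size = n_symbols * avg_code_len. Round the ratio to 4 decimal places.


original_size = n_symbols * orig_bits = 4443 * 32 = 142176 bits
compressed_size = n_symbols * avg_code_len = 4443 * 23.89 = 106143.27 bits
ratio = original_size / compressed_size = 142176 / 106143.27 = 1.3395

Compression ratio = 1.3395


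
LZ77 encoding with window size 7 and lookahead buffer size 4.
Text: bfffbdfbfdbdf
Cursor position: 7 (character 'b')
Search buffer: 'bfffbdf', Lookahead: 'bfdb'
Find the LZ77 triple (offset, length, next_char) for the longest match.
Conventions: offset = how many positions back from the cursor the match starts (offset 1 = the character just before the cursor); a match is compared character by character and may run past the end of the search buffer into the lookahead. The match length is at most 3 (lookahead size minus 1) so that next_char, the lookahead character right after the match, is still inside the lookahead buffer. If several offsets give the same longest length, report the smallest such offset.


Try each offset into the search buffer:
  offset=1 (pos 6, char 'f'): match length 0
  offset=2 (pos 5, char 'd'): match length 0
  offset=3 (pos 4, char 'b'): match length 1
  offset=4 (pos 3, char 'f'): match length 0
  offset=5 (pos 2, char 'f'): match length 0
  offset=6 (pos 1, char 'f'): match length 0
  offset=7 (pos 0, char 'b'): match length 2
Longest match has length 2 at offset 7.
next_char = character at position 7 + 2 = 9 -> 'd'

Best match: offset=7, length=2 (matching 'bf' starting at position 0)
LZ77 triple: (7, 2, 'd')


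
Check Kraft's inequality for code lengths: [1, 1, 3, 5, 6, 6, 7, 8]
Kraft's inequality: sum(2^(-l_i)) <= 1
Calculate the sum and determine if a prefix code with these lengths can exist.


Sum = 2^(-1) + 2^(-1) + 2^(-3) + 2^(-5) + 2^(-6) + 2^(-6) + 2^(-7) + 2^(-8)
    = 0.5 + 0.5 + 0.125 + 0.03125 + 0.015625 + 0.015625 + 0.0078125 + 0.00390625
    = 307/256 = 1.19921875
Since 1.19921875 > 1, Kraft's inequality is NOT satisfied.
A prefix code with these lengths CANNOT exist.

Kraft sum = 1.19921875. Not satisfied.


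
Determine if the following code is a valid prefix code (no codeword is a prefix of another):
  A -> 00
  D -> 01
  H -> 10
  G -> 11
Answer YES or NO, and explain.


Checking each pair (does one codeword prefix another?):
  A='00' vs D='01': no prefix
  A='00' vs H='10': no prefix
  A='00' vs G='11': no prefix
  D='01' vs A='00': no prefix
  D='01' vs H='10': no prefix
  D='01' vs G='11': no prefix
  H='10' vs A='00': no prefix
  H='10' vs D='01': no prefix
  H='10' vs G='11': no prefix
  G='11' vs A='00': no prefix
  G='11' vs D='01': no prefix
  G='11' vs H='10': no prefix
No violation found over all pairs.

YES -- this is a valid prefix code. No codeword is a prefix of any other codeword.


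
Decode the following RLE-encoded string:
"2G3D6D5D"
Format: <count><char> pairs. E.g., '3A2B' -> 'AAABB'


Expanding each <count><char> pair:
  2G -> 'GG'
  3D -> 'DDD'
  6D -> 'DDDDDD'
  5D -> 'DDDDD'

Decoded = GGDDDDDDDDDDDDDD


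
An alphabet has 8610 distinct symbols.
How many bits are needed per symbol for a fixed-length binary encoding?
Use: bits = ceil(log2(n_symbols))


log2(8610) = 13.0718
Bracket: 2^13 = 8192 < 8610 <= 2^14 = 16384
So ceil(log2(8610)) = 14

bits = ceil(log2(8610)) = ceil(13.0718) = 14 bits


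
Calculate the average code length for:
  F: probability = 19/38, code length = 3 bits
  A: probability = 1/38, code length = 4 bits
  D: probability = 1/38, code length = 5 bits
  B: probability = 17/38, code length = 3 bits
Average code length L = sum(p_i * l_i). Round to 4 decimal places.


Weighted contributions p_i * l_i:
  F: (19/38) * 3 = 57/38
  A: (1/38) * 4 = 4/38
  D: (1/38) * 5 = 5/38
  B: (17/38) * 3 = 51/38
Sum = (57 + 4 + 5 + 51)/38 = 117/38

L = 117/38 = 3.0789 bits/symbol


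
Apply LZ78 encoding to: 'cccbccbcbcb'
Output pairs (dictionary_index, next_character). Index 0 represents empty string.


LZ78 encoding steps:
Dictionary: {0: ''}
Step 1: w='' (idx 0), next='c' -> output (0, 'c'), add 'c' as idx 1
Step 2: w='c' (idx 1), next='c' -> output (1, 'c'), add 'cc' as idx 2
Step 3: w='' (idx 0), next='b' -> output (0, 'b'), add 'b' as idx 3
Step 4: w='cc' (idx 2), next='b' -> output (2, 'b'), add 'ccb' as idx 4
Step 5: w='c' (idx 1), next='b' -> output (1, 'b'), add 'cb' as idx 5
Step 6: w='cb' (idx 5), end of input -> output (5, '')


Encoded: [(0, 'c'), (1, 'c'), (0, 'b'), (2, 'b'), (1, 'b'), (5, '')]


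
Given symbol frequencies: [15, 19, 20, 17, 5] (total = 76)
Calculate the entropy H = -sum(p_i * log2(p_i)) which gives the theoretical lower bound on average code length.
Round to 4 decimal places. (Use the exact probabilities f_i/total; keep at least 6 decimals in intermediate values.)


Per-symbol terms -p_i * log2(p_i) with p_i = f_i/76:
  p = 15/76 = 0.197368: log2(p) = -2.341037, -p*log2(p) = 0.462047
  p = 19/76 = 0.250000: log2(p) = -2.000000, -p*log2(p) = 0.500000
  p = 20/76 = 0.263158: log2(p) = -1.925999, -p*log2(p) = 0.506842
  p = 17/76 = 0.223684: log2(p) = -2.160465, -p*log2(p) = 0.483262
  p = 5/76 = 0.065789: log2(p) = -3.925999, -p*log2(p) = 0.258289
H = 0.462047 + 0.500000 + 0.506842 + 0.483262 + 0.258289 = 2.210440

H = 2.2104 bits/symbol
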